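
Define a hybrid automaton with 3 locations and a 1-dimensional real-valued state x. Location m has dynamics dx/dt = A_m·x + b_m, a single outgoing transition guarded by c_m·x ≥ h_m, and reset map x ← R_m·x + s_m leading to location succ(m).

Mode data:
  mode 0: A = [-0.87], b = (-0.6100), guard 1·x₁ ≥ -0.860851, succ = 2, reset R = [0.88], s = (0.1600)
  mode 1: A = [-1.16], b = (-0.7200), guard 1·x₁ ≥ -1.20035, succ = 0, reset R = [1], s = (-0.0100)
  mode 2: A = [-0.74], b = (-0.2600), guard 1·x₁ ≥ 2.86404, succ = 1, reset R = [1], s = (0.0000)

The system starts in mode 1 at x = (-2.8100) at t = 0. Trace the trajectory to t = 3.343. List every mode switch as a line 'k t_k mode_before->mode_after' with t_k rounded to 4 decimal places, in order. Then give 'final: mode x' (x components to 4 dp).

Mode 1: guard c·x = -1.2004 hit at Δt = 1.1456 (t = 1.1456), x⁻ = (-1.2003) → reset → x⁺ = (-1.2103), jump to mode 0
Mode 0: guard c·x = -0.8609 hit at Δt = 1.3328 (t = 2.4784), x⁻ = (-0.8609) → reset → x⁺ = (-0.5975), jump to mode 2
Mode 2: flow for 0.8646 to horizon, guard not reached → x = (-0.4812)

1 1.1456 1->0
2 2.4784 0->2
final: 2 -0.4812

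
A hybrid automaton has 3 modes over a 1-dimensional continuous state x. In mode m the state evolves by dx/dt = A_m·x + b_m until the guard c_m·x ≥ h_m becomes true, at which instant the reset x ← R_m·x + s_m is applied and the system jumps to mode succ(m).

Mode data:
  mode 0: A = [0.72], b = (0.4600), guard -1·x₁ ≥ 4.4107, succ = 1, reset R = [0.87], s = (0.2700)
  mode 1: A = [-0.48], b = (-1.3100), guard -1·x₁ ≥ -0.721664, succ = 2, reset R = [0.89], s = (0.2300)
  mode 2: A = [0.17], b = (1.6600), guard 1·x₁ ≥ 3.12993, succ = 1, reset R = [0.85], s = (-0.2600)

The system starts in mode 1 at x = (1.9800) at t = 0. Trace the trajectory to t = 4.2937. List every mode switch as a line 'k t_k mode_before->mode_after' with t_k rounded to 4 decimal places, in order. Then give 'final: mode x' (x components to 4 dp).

1 0.6477 1->2
2 1.7799 2->1
3 2.6058 1->2
4 3.7380 2->1
final: 1 1.1994

Mode 1: guard c·x = -0.7217 hit at Δt = 0.6477 (t = 0.6477), x⁻ = (0.7217) → reset → x⁺ = (0.8723), jump to mode 2
Mode 2: guard c·x = 3.1299 hit at Δt = 1.1322 (t = 1.7799), x⁻ = (3.1299) → reset → x⁺ = (2.4004), jump to mode 1
Mode 1: guard c·x = -0.7217 hit at Δt = 0.8259 (t = 2.6058), x⁻ = (0.7217) → reset → x⁺ = (0.8723), jump to mode 2
Mode 2: guard c·x = 3.1299 hit at Δt = 1.1322 (t = 3.7380), x⁻ = (3.1299) → reset → x⁺ = (2.4004), jump to mode 1
Mode 1: flow for 0.5557 to horizon, guard not reached → x = (1.1994)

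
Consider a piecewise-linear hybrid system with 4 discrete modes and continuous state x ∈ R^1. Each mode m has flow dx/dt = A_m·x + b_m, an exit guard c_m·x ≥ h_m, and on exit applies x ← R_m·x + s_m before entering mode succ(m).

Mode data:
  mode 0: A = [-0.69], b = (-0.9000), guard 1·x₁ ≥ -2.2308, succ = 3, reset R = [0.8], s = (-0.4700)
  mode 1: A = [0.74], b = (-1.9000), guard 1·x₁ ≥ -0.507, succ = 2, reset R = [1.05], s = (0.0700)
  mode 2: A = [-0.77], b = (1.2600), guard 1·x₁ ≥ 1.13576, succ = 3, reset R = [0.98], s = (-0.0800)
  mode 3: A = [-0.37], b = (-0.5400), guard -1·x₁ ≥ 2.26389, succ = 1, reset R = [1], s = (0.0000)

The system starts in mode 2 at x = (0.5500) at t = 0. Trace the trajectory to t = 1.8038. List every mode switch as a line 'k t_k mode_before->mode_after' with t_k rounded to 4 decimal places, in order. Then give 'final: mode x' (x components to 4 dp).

Mode 2: guard c·x = 1.1358 hit at Δt = 1.0062 (t = 1.0062), x⁻ = (1.1358) → reset → x⁺ = (1.0330), jump to mode 3
Mode 3: flow for 0.7976 to horizon, guard not reached → x = (0.3961)

1 1.0062 2->3
final: 3 0.3961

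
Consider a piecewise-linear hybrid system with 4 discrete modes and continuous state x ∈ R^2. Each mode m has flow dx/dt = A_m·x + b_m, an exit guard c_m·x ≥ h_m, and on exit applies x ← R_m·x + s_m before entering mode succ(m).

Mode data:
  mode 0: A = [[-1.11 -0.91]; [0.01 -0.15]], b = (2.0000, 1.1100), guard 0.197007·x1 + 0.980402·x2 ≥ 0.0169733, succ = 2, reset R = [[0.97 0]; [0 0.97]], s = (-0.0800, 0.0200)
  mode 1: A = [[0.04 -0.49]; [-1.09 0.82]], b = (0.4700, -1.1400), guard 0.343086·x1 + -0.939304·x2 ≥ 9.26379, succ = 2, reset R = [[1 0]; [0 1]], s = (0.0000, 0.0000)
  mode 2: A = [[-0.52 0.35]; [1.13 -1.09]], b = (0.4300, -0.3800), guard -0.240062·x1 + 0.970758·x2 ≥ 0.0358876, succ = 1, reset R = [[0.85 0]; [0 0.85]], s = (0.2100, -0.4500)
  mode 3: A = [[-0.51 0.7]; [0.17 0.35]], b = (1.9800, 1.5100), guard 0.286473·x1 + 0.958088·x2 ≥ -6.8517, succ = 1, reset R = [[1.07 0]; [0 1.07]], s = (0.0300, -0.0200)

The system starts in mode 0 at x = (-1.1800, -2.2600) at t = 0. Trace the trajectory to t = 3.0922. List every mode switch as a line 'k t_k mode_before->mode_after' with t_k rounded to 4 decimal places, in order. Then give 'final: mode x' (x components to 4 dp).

Mode 0: guard c·x = 0.0170 hit at Δt = 1.4479 (t = 1.4479), x⁻ = (1.8838, -0.3612) → reset → x⁺ = (1.7473, -0.3304), jump to mode 2
Mode 2: guard c·x = 0.0359 hit at Δt = 0.5507 (t = 1.9986), x⁻ = (1.5363, 0.4169) → reset → x⁺ = (1.5158, -0.0956), jump to mode 1
Mode 1: flow for 1.0936 to horizon, guard not reached → x = (3.4960, -6.2911)

1 1.4479 0->2
2 1.9986 2->1
final: 1 3.4960 -6.2911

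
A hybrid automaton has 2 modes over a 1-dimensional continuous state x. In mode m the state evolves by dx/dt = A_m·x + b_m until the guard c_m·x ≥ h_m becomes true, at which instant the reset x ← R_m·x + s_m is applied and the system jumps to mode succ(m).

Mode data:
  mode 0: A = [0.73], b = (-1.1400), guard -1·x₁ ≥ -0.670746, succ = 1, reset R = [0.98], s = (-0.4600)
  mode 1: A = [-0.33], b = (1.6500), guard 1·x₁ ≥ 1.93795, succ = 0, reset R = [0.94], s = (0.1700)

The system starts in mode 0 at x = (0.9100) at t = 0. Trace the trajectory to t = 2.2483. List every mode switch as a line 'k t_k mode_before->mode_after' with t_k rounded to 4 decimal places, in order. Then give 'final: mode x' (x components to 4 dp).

Mode 0: guard c·x = -0.6707 hit at Δt = 0.4284 (t = 0.4284), x⁻ = (0.6707) → reset → x⁺ = (0.1973), jump to mode 1
Mode 1: guard c·x = 1.9380 hit at Δt = 1.3639 (t = 1.7923), x⁻ = (1.9379) → reset → x⁺ = (1.9917), jump to mode 0
Mode 0: flow for 0.4560 to horizon, guard not reached → x = (2.1615)

1 0.4284 0->1
2 1.7923 1->0
final: 0 2.1615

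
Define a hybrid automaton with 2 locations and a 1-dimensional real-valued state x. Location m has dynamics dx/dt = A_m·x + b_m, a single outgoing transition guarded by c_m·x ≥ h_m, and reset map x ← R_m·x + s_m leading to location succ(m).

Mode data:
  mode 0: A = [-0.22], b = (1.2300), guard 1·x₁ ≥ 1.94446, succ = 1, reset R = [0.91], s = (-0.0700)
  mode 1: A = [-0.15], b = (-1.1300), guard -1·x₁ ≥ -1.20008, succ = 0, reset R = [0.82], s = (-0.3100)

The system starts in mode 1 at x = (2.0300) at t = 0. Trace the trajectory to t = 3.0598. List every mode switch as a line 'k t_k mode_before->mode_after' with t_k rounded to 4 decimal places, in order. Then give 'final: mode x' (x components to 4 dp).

Mode 1: guard c·x = -1.2001 hit at Δt = 0.6052 (t = 0.6052), x⁻ = (1.2001) → reset → x⁺ = (0.6741), jump to mode 0
Mode 0: guard c·x = 1.9445 hit at Δt = 1.3587 (t = 1.9639), x⁻ = (1.9445) → reset → x⁺ = (1.6995), jump to mode 1
Mode 1: guard c·x = -1.2001 hit at Δt = 0.3707 (t = 2.3346), x⁻ = (1.2001) → reset → x⁺ = (0.6741), jump to mode 0
Mode 0: flow for 0.7252 to horizon, guard not reached → x = (1.3991)

1 0.6052 1->0
2 1.9639 0->1
3 2.3346 1->0
final: 0 1.3991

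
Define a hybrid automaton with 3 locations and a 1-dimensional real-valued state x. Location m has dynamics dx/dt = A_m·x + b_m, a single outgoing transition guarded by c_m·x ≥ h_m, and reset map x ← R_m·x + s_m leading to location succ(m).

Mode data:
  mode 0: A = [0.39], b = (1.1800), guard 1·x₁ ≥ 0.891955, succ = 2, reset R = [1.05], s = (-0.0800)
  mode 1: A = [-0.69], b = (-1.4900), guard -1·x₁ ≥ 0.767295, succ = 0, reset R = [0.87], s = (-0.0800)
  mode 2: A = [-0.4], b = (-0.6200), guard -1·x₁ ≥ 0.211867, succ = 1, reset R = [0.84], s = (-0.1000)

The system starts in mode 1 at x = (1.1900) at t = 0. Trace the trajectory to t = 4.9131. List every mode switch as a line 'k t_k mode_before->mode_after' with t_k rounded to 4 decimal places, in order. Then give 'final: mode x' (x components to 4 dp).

Mode 1: guard c·x = 0.7673 hit at Δt = 1.2724 (t = 1.2724), x⁻ = (-0.7673) → reset → x⁺ = (-0.7475), jump to mode 0
Mode 0: guard c·x = 0.8920 hit at Δt = 1.3901 (t = 2.6625), x⁻ = (0.8920) → reset → x⁺ = (0.8566), jump to mode 2
Mode 2: guard c·x = 0.2119 hit at Δt = 1.4673 (t = 4.1298), x⁻ = (-0.2119) → reset → x⁺ = (-0.2780), jump to mode 1
Mode 1: guard c·x = 0.7673 hit at Δt = 0.4365 (t = 4.5663), x⁻ = (-0.7673) → reset → x⁺ = (-0.7475), jump to mode 0
Mode 0: flow for 0.3468 to horizon, guard not reached → x = (-0.4177)

1 1.2724 1->0
2 2.6625 0->2
3 4.1298 2->1
4 4.5663 1->0
final: 0 -0.4177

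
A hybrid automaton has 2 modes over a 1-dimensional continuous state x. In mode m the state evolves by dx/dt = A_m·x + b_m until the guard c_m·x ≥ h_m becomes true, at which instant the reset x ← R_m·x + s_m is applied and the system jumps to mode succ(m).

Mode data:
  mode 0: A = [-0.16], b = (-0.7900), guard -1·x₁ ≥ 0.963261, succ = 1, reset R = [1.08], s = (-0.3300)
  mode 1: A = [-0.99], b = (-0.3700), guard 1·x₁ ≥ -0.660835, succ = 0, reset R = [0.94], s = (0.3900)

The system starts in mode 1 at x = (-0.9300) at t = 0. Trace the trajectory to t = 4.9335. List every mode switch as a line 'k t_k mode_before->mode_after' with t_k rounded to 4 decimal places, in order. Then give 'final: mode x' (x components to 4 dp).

Mode 1: guard c·x = -0.6608 hit at Δt = 0.6681 (t = 0.6681), x⁻ = (-0.6608) → reset → x⁺ = (-0.2312), jump to mode 0
Mode 0: guard c·x = 0.9633 hit at Δt = 1.0567 (t = 1.7248), x⁻ = (-0.9633) → reset → x⁺ = (-1.3703), jump to mode 1
Mode 1: guard c·x = -0.6608 hit at Δt = 1.2571 (t = 2.9819), x⁻ = (-0.6608) → reset → x⁺ = (-0.2312), jump to mode 0
Mode 0: guard c·x = 0.9633 hit at Δt = 1.0567 (t = 4.0386), x⁻ = (-0.9633) → reset → x⁺ = (-1.3703), jump to mode 1
Mode 1: flow for 0.8949 to horizon, guard not reached → x = (-0.7846)

1 0.6681 1->0
2 1.7248 0->1
3 2.9819 1->0
4 4.0386 0->1
final: 1 -0.7846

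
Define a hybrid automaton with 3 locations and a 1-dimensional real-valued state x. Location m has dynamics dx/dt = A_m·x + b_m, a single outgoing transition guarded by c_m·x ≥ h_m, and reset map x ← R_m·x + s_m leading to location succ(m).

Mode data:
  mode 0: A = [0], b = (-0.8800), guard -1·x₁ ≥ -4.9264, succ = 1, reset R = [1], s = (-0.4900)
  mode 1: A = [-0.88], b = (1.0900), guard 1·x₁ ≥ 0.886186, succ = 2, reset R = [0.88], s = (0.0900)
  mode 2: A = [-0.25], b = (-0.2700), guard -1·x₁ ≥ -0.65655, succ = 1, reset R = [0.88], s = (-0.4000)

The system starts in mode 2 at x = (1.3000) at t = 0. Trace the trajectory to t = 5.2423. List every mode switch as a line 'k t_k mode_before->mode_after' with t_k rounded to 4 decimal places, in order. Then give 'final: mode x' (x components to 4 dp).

Mode 2: guard c·x = -0.6565 hit at Δt = 1.2608 (t = 1.2608), x⁻ = (0.6565) → reset → x⁺ = (0.1778), jump to mode 1
Mode 1: guard c·x = 0.8862 hit at Δt = 1.2522 (t = 2.5130), x⁻ = (0.8862) → reset → x⁺ = (0.8698), jump to mode 2
Mode 2: guard c·x = -0.6565 hit at Δt = 0.4634 (t = 2.9764), x⁻ = (0.6565) → reset → x⁺ = (0.1778), jump to mode 1
Mode 1: guard c·x = 0.8862 hit at Δt = 1.2522 (t = 4.2286), x⁻ = (0.8862) → reset → x⁺ = (0.8698), jump to mode 2
Mode 2: guard c·x = -0.6565 hit at Δt = 0.4634 (t = 4.6920), x⁻ = (0.6565) → reset → x⁺ = (0.1778), jump to mode 1
Mode 1: flow for 0.5503 to horizon, guard not reached → x = (0.5850)

1 1.2608 2->1
2 2.5130 1->2
3 2.9764 2->1
4 4.2286 1->2
5 4.6920 2->1
final: 1 0.5850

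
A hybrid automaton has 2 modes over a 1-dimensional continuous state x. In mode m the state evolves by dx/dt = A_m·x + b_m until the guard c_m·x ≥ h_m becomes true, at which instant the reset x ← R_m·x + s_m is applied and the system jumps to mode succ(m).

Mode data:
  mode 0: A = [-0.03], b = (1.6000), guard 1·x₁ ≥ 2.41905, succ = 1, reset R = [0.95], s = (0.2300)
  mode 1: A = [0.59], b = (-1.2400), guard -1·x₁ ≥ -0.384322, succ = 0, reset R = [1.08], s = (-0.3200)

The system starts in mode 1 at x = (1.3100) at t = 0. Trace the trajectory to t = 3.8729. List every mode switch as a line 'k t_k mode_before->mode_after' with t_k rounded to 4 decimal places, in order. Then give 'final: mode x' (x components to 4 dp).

1 1.3125 1->0
2 2.8003 0->1
final: 1 2.9046

Mode 1: guard c·x = -0.3843 hit at Δt = 1.3125 (t = 1.3125), x⁻ = (0.3843) → reset → x⁺ = (0.0951), jump to mode 0
Mode 0: guard c·x = 2.4190 hit at Δt = 1.4878 (t = 2.8003), x⁻ = (2.4190) → reset → x⁺ = (2.5281), jump to mode 1
Mode 1: flow for 1.0726 to horizon, guard not reached → x = (2.9046)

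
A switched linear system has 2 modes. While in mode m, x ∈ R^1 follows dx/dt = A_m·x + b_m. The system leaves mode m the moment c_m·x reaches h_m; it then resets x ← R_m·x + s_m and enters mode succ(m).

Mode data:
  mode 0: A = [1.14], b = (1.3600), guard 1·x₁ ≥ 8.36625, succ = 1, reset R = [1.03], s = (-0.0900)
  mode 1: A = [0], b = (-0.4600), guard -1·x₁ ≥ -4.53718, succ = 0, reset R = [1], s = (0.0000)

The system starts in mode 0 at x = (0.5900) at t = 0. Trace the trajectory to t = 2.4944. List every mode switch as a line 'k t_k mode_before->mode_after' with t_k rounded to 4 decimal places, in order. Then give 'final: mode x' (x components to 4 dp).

Mode 0: guard c·x = 8.3663 hit at Δt = 1.4730 (t = 1.4730), x⁻ = (8.3662) → reset → x⁺ = (8.5272), jump to mode 1
Mode 1: flow for 1.0214 to horizon, guard not reached → x = (8.0574)

1 1.4730 0->1
final: 1 8.0574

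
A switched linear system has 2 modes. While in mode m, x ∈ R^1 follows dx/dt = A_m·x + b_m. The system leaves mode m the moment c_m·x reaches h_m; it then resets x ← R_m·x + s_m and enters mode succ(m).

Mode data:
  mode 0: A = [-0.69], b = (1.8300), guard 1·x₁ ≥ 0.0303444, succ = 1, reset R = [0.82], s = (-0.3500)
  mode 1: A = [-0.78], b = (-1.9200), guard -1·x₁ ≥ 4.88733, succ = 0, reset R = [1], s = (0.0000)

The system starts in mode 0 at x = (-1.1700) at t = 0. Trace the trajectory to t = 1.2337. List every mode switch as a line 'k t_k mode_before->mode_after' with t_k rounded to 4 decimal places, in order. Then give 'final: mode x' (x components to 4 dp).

1 0.5463 0->1
final: 1 -1.2118

Mode 0: guard c·x = 0.0303 hit at Δt = 0.5463 (t = 0.5463), x⁻ = (0.0303) → reset → x⁺ = (-0.3251), jump to mode 1
Mode 1: flow for 0.6874 to horizon, guard not reached → x = (-1.2118)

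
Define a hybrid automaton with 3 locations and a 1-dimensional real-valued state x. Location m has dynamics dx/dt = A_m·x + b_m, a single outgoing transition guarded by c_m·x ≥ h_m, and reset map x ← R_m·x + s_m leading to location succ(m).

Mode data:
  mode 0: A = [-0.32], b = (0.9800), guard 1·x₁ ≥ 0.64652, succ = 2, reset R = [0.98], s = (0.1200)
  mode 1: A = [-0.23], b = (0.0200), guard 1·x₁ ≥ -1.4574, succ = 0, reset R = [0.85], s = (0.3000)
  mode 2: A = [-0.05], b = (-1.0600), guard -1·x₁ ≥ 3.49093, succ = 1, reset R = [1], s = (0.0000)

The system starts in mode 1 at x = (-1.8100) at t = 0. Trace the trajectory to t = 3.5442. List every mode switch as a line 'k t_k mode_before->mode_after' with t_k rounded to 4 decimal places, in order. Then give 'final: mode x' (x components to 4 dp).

1 0.8941 1->0
2 2.4707 0->2
final: 2 -0.3937

Mode 1: guard c·x = -1.4574 hit at Δt = 0.8941 (t = 0.8941), x⁻ = (-1.4574) → reset → x⁺ = (-0.9388), jump to mode 0
Mode 0: guard c·x = 0.6465 hit at Δt = 1.5766 (t = 2.4707), x⁻ = (0.6465) → reset → x⁺ = (0.7536), jump to mode 2
Mode 2: flow for 1.0735 to horizon, guard not reached → x = (-0.3937)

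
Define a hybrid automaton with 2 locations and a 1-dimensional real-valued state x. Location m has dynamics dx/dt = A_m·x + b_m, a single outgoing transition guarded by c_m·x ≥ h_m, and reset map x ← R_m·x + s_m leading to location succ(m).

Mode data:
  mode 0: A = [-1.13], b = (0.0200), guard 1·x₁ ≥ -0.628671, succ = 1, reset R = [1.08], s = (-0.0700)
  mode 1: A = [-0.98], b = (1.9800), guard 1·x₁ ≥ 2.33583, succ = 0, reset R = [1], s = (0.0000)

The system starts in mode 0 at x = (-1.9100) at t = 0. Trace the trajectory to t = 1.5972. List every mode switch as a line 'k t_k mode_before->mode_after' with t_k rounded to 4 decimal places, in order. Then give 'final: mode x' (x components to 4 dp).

Mode 0: guard c·x = -0.6287 hit at Δt = 0.9670 (t = 0.9670), x⁻ = (-0.6287) → reset → x⁺ = (-0.7490), jump to mode 1
Mode 1: flow for 0.6302 to horizon, guard not reached → x = (0.5271)

1 0.9670 0->1
final: 1 0.5271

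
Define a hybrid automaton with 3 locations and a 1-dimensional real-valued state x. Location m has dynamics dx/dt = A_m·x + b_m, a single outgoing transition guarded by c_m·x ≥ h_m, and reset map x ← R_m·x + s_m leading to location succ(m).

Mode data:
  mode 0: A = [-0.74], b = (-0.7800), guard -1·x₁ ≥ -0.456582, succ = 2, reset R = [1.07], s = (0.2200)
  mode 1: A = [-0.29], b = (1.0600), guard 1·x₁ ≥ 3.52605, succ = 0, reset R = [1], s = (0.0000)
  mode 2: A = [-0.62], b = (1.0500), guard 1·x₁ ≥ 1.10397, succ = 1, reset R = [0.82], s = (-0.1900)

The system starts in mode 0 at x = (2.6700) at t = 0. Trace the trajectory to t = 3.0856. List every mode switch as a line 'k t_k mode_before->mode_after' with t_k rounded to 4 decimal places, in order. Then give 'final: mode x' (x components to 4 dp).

Mode 0: guard c·x = -0.4566 hit at Δt = 1.2193 (t = 1.2193), x⁻ = (0.4566) → reset → x⁺ = (0.7085), jump to mode 2
Mode 2: guard c·x = 1.1040 hit at Δt = 0.8278 (t = 2.0471), x⁻ = (1.1040) → reset → x⁺ = (0.7153), jump to mode 1
Mode 1: flow for 1.0385 to horizon, guard not reached → x = (1.4798)

1 1.2193 0->2
2 2.0471 2->1
final: 1 1.4798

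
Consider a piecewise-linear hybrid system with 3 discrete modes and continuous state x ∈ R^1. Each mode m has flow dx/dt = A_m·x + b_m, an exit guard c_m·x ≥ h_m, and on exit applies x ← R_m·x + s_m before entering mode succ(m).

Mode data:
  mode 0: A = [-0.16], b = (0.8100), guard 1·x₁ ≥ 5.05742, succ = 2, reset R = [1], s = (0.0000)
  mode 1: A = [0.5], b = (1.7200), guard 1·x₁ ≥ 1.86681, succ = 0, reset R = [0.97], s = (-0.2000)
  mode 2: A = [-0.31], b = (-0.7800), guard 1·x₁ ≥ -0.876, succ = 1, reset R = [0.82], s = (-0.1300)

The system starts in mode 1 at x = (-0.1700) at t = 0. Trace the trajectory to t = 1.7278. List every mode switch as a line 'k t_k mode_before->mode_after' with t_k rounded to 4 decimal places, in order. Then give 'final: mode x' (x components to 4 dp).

Mode 1: guard c·x = 1.8668 hit at Δt = 0.9684 (t = 0.9684), x⁻ = (1.8668) → reset → x⁺ = (1.6108), jump to mode 0
Mode 0: flow for 0.7594 to horizon, guard not reached → x = (2.0057)

1 0.9684 1->0
final: 0 2.0057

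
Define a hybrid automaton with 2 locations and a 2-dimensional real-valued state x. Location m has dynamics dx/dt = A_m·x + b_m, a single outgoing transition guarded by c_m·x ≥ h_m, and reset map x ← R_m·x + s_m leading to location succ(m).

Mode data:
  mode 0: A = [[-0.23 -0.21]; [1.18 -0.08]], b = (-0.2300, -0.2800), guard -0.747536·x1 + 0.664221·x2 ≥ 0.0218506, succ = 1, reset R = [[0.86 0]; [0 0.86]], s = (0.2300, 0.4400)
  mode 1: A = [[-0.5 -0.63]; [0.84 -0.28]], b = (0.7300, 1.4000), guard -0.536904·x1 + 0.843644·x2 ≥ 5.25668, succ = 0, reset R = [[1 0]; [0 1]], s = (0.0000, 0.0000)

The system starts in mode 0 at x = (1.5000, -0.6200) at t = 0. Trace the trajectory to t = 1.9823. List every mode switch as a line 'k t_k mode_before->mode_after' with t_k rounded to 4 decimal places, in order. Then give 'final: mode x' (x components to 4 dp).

Mode 0: guard c·x = 0.0219 hit at Δt = 1.4248 (t = 1.4248), x⁻ = (0.7299, 0.8544) → reset → x⁺ = (0.8577, 1.1748), jump to mode 1
Mode 1: flow for 0.5575 to horizon, guard not reached → x = (0.4998, 2.0271)

1 1.4248 0->1
final: 1 0.4998 2.0271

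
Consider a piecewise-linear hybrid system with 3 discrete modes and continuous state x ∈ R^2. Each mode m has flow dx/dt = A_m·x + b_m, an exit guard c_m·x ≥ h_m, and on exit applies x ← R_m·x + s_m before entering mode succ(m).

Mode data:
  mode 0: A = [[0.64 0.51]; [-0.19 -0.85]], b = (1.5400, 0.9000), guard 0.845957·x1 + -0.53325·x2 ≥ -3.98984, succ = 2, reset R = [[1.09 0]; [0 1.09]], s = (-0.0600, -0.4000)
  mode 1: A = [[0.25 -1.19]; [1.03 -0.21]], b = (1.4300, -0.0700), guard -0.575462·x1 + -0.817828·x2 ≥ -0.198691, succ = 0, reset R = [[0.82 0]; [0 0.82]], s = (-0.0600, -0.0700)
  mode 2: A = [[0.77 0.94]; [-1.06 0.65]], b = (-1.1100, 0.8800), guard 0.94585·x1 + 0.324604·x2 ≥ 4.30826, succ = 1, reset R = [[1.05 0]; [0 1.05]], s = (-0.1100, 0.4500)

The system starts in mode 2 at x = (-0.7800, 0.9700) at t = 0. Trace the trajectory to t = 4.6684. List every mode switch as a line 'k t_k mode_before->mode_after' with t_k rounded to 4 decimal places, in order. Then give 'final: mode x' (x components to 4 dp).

1 1.5645 2->1
2 2.7766 1->0
3 4.0783 0->2
final: 2 -3.8687 6.5881

Mode 2: guard c·x = 4.3083 hit at Δt = 1.5645 (t = 1.5645), x⁻ = (2.4608, 6.1019) → reset → x⁺ = (2.4738, 6.8570), jump to mode 1
Mode 1: guard c·x = -0.1987 hit at Δt = 1.2121 (t = 2.7766), x⁻ = (-4.7409, 3.5789) → reset → x⁺ = (-3.9476, 2.8647), jump to mode 0
Mode 0: guard c·x = -3.9898 hit at Δt = 1.3017 (t = 4.0783), x⁻ = (-3.3338, 2.1933) → reset → x⁺ = (-3.6938, 1.9907), jump to mode 2
Mode 2: flow for 0.5901 to horizon, guard not reached → x = (-3.8687, 6.5881)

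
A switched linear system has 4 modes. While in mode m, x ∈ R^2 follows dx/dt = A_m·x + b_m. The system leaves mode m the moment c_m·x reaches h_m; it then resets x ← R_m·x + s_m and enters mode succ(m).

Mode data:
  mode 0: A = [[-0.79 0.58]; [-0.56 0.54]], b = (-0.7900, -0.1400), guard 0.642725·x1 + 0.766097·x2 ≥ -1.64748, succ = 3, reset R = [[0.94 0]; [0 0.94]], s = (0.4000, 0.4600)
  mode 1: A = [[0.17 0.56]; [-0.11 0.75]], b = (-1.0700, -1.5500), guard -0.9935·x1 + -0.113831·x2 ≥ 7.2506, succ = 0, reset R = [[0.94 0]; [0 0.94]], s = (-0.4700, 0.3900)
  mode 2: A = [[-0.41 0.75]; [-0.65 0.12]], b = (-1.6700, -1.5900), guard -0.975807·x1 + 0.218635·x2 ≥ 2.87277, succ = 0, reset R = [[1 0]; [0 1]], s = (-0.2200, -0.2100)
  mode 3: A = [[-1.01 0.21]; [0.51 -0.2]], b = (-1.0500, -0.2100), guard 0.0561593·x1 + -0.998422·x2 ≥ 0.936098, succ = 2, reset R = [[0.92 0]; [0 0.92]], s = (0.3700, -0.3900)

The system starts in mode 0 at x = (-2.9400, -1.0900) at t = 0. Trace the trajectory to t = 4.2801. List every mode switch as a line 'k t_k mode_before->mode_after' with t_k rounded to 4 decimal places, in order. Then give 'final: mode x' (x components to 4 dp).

1 0.8631 0->3
2 2.2925 3->2
3 3.5101 2->0
final: 0 -2.9646 -1.4344

Mode 0: guard c·x = -1.6475 hit at Δt = 0.8631 (t = 0.8631), x⁻ = (-2.2160, -0.2913) → reset → x⁺ = (-1.6831, 0.1862), jump to mode 3
Mode 3: guard c·x = 0.9361 hit at Δt = 1.4294 (t = 2.2925), x⁻ = (-1.2866, -1.0099) → reset → x⁺ = (-0.8137, -1.3191), jump to mode 2
Mode 2: guard c·x = 2.8728 hit at Δt = 1.2176 (t = 3.5101), x⁻ = (-3.3484, -1.8048) → reset → x⁺ = (-3.5684, -2.0148), jump to mode 0
Mode 0: flow for 0.7700 to horizon, guard not reached → x = (-2.9646, -1.4344)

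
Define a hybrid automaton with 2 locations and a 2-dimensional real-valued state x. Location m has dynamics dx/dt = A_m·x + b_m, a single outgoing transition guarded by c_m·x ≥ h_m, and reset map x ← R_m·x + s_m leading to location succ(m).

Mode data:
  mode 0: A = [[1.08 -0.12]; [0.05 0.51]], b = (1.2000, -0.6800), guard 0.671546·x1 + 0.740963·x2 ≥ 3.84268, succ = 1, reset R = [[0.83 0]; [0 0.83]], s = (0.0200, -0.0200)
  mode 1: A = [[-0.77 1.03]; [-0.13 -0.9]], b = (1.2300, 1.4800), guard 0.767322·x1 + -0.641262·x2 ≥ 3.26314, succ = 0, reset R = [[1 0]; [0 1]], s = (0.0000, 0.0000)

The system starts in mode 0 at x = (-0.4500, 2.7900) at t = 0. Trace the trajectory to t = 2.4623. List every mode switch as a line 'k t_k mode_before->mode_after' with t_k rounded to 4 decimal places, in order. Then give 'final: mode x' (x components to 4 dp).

1 1.5188 0->1
final: 1 3.1239 2.3347

Mode 0: guard c·x = 3.8427 hit at Δt = 1.5188 (t = 1.5188), x⁻ = (0.7701, 4.4881) → reset → x⁺ = (0.6592, 3.7051), jump to mode 1
Mode 1: flow for 0.9435 to horizon, guard not reached → x = (3.1239, 2.3347)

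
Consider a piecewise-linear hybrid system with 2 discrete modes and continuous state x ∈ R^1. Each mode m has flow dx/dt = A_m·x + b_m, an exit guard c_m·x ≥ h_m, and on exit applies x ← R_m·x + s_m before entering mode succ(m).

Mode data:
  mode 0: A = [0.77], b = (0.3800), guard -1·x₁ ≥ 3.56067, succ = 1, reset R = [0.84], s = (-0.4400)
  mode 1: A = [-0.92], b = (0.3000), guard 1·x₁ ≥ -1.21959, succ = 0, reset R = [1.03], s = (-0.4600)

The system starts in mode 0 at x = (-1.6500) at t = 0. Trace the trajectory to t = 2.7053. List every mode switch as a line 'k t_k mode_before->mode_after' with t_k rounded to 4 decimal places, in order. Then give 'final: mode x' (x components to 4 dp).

Mode 0: guard c·x = 3.5607 hit at Δt = 1.2667 (t = 1.2667), x⁻ = (-3.5607) → reset → x⁺ = (-3.4310), jump to mode 1
Mode 1: guard c·x = -1.2196 hit at Δt = 0.9654 (t = 2.2321), x⁻ = (-1.2196) → reset → x⁺ = (-1.7162), jump to mode 0
Mode 0: flow for 0.4732 to horizon, guard not reached → x = (-2.2537)

1 1.2667 0->1
2 2.2321 1->0
final: 0 -2.2537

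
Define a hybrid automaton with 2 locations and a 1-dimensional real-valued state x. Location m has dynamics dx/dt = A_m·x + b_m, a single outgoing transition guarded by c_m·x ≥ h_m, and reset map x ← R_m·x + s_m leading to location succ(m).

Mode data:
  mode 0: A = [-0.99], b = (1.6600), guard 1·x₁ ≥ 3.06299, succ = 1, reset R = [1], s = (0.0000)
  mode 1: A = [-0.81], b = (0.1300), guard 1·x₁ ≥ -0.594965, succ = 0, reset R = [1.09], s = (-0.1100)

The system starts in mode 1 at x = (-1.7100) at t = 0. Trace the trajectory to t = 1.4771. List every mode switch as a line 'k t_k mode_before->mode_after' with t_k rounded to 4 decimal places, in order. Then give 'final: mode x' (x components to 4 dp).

1 1.1193 1->0
final: 0 -0.0321

Mode 1: guard c·x = -0.5950 hit at Δt = 1.1193 (t = 1.1193), x⁻ = (-0.5950) → reset → x⁺ = (-0.7585), jump to mode 0
Mode 0: flow for 0.3578 to horizon, guard not reached → x = (-0.0321)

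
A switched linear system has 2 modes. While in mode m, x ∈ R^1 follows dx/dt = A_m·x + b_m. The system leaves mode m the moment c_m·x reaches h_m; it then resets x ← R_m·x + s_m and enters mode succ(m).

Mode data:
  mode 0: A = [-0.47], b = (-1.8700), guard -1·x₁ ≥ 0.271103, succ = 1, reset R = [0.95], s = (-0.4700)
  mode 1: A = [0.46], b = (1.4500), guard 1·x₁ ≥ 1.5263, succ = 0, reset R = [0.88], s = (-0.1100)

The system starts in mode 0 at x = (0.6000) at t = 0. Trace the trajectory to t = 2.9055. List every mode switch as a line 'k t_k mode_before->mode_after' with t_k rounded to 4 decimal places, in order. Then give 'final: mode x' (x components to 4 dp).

1 0.4490 0->1
2 1.8779 1->0
3 2.6025 0->1
final: 1 -0.3649

Mode 0: guard c·x = 0.2711 hit at Δt = 0.4490 (t = 0.4490), x⁻ = (-0.2711) → reset → x⁺ = (-0.7275), jump to mode 1
Mode 1: guard c·x = 1.5263 hit at Δt = 1.4289 (t = 1.8779), x⁻ = (1.5263) → reset → x⁺ = (1.2331), jump to mode 0
Mode 0: guard c·x = 0.2711 hit at Δt = 0.7246 (t = 2.6025), x⁻ = (-0.2711) → reset → x⁺ = (-0.7275), jump to mode 1
Mode 1: flow for 0.3030 to horizon, guard not reached → x = (-0.3649)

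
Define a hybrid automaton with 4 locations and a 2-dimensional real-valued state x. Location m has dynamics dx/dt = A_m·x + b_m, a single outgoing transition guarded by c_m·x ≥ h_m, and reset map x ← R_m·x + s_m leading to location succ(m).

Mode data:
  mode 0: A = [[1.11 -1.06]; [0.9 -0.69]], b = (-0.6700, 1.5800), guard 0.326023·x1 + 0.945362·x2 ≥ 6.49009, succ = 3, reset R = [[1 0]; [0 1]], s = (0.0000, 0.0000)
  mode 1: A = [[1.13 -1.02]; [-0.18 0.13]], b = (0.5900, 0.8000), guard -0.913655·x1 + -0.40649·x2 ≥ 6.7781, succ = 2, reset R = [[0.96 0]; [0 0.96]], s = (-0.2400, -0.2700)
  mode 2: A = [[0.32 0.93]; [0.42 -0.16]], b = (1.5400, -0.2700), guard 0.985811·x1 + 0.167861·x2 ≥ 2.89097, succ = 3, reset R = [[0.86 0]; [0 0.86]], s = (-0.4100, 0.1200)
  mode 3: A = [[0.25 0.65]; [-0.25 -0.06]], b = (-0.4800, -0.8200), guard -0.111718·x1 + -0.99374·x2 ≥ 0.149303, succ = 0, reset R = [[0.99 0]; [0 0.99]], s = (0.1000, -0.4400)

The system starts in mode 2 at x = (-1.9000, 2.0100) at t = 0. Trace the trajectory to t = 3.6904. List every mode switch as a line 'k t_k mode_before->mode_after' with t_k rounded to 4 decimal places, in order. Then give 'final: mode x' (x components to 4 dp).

Mode 2: guard c·x = 2.8910 hit at Δt = 1.5369 (t = 1.5369), x⁻ = (2.6911, 1.4179) → reset → x⁺ = (1.9044, 1.3394), jump to mode 3
Mode 3: guard c·x = 0.1493 hit at Δt = 1.2463 (t = 2.7832), x⁻ = (2.3815, -0.4180) → reset → x⁺ = (2.4577, -0.8538), jump to mode 0
Mode 0: flow for 0.9072 to horizon, guard not reached → x = (4.4427, 2.8436)

1 1.5369 2->3
2 2.7832 3->0
final: 0 4.4427 2.8436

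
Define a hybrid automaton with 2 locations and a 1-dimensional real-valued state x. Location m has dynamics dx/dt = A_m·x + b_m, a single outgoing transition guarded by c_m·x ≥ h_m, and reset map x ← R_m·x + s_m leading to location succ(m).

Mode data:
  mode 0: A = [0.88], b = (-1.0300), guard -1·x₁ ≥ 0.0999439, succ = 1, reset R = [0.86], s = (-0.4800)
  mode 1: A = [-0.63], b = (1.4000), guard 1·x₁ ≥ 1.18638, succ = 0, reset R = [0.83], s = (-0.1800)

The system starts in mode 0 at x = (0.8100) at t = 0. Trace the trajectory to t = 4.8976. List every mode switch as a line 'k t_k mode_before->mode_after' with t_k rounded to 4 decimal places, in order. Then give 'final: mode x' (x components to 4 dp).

Mode 0: guard c·x = 0.0999 hit at Δt = 1.4315 (t = 1.4315), x⁻ = (-0.0999) → reset → x⁺ = (-0.5660), jump to mode 1
Mode 1: guard c·x = 1.1864 hit at Δt = 1.5717 (t = 3.0032), x⁻ = (1.1864) → reset → x⁺ = (0.8047), jump to mode 0
Mode 0: guard c·x = 0.0999 hit at Δt = 1.4149 (t = 4.4181), x⁻ = (-0.0999) → reset → x⁺ = (-0.5660), jump to mode 1
Mode 1: flow for 0.4795 to horizon, guard not reached → x = (0.1610)

1 1.4315 0->1
2 3.0032 1->0
3 4.4181 0->1
final: 1 0.1610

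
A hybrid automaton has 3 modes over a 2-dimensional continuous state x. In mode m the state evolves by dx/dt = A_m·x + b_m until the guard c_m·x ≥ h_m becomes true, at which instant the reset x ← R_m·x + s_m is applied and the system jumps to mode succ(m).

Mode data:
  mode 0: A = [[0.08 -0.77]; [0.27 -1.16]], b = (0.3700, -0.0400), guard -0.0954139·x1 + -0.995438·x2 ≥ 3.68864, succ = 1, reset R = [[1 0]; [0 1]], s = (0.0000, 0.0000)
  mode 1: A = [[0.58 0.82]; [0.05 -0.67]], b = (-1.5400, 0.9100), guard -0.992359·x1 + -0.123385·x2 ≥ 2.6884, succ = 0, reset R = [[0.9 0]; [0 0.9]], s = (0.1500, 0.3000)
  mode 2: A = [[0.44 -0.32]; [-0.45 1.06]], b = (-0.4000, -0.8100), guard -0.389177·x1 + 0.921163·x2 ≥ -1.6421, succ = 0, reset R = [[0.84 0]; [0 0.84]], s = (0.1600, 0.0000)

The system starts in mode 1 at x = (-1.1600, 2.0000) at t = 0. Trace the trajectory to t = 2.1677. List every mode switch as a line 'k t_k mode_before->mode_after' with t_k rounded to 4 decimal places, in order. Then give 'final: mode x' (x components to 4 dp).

Mode 1: guard c·x = 2.6884 hit at Δt = 1.4427 (t = 1.4427), x⁻ = (-2.8968, 1.5099) → reset → x⁺ = (-2.4571, 1.6589), jump to mode 0
Mode 0: flow for 0.7250 to horizon, guard not reached → x = (-2.8545, 0.3329)

1 1.4427 1->0
final: 0 -2.8545 0.3329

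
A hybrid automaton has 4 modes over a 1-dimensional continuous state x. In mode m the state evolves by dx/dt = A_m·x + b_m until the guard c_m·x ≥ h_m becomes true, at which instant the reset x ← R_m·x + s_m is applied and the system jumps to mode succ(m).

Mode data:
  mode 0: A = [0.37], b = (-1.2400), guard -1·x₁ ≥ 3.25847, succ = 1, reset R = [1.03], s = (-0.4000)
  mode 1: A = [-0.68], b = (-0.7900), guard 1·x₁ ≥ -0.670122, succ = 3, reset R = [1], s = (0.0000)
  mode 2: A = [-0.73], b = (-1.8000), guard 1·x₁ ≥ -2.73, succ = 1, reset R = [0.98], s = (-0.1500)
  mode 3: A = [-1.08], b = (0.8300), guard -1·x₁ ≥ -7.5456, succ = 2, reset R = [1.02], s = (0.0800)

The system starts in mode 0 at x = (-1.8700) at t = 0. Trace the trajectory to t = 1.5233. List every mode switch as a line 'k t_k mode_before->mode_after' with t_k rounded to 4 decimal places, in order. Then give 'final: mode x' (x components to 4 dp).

Mode 0: guard c·x = 3.2585 hit at Δt = 0.6373 (t = 0.6373), x⁻ = (-3.2585) → reset → x⁺ = (-3.7562), jump to mode 1
Mode 1: flow for 0.8860 to horizon, guard not reached → x = (-2.5821)

1 0.6373 0->1
final: 1 -2.5821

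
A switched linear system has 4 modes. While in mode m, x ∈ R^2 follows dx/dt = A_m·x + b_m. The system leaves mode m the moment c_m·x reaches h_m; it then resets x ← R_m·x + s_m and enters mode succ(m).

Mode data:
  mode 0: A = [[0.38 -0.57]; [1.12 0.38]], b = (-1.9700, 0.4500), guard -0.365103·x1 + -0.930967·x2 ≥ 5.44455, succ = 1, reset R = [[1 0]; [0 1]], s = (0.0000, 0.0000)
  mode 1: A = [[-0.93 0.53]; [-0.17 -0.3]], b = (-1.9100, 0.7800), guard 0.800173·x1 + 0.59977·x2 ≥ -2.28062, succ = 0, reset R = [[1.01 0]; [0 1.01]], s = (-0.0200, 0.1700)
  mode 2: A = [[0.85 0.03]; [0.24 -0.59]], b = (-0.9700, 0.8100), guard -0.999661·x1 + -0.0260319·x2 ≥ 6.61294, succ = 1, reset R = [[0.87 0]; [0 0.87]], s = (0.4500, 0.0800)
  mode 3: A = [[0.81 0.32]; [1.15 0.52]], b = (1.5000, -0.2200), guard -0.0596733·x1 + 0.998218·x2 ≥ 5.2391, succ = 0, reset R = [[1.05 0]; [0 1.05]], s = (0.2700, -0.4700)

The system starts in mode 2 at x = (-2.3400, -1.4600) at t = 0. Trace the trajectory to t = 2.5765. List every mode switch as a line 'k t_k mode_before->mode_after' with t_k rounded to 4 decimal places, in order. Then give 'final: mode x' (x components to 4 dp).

Mode 2: guard c·x = 6.6129 hit at Δt = 0.9309 (t = 0.9309), x⁻ = (-6.5887, -1.0159) → reset → x⁺ = (-5.2822, -0.8039), jump to mode 1
Mode 1: guard c·x = -2.2806 hit at Δt = 0.9668 (t = 1.8977), x⁻ = (-3.3369, 0.6494) → reset → x⁺ = (-3.3903, 0.8259), jump to mode 0
Mode 0: flow for 0.6788 to horizon, guard not reached → x = (-5.6675, -2.5183)

1 0.9309 2->1
2 1.8977 1->0
final: 0 -5.6675 -2.5183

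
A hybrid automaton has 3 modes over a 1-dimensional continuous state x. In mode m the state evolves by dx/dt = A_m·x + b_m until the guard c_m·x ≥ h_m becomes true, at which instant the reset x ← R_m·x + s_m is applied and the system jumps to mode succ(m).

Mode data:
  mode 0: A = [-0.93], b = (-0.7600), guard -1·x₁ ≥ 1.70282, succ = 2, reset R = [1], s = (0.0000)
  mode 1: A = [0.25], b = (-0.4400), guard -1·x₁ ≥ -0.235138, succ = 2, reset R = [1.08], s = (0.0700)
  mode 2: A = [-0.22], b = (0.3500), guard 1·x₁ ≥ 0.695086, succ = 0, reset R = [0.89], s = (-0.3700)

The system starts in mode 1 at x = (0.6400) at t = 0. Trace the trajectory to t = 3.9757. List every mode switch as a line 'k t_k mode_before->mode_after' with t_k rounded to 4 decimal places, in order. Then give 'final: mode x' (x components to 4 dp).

Mode 1: guard c·x = -0.2351 hit at Δt = 1.2343 (t = 1.2343), x⁻ = (0.2351) → reset → x⁺ = (0.3239), jump to mode 2
Mode 2: guard c·x = 0.6951 hit at Δt = 1.5756 (t = 2.8099), x⁻ = (0.6951) → reset → x⁺ = (0.2486), jump to mode 0
Mode 0: flow for 1.1658 to horizon, guard not reached → x = (-0.4568)

1 1.2343 1->2
2 2.8099 2->0
final: 0 -0.4568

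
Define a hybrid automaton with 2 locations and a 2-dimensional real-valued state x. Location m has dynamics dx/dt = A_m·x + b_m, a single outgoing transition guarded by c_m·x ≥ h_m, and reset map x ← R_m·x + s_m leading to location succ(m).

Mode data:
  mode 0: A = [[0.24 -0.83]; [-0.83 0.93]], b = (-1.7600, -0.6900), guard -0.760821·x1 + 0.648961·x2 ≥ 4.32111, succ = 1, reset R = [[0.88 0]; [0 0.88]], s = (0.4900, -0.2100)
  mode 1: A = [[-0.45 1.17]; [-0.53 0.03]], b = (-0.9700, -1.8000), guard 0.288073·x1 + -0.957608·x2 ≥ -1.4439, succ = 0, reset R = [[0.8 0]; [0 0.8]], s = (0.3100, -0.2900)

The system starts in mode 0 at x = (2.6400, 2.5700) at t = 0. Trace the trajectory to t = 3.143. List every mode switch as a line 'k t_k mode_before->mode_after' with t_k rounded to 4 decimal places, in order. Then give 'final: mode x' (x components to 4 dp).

Mode 0: guard c·x = 4.3211 hit at Δt = 1.1221 (t = 1.1221), x⁻ = (-1.9531, 4.3688) → reset → x⁺ = (-1.2287, 3.6345), jump to mode 1
Mode 1: guard c·x = -1.4439 hit at Δt = 1.0029 (t = 2.1250), x⁻ = (1.0452, 1.8222) → reset → x⁺ = (1.1461, 1.1678), jump to mode 0
Mode 0: flow for 1.0180 to horizon, guard not reached → x = (-1.7456, 1.8126)

1 1.1221 0->1
2 2.1250 1->0
final: 0 -1.7456 1.8126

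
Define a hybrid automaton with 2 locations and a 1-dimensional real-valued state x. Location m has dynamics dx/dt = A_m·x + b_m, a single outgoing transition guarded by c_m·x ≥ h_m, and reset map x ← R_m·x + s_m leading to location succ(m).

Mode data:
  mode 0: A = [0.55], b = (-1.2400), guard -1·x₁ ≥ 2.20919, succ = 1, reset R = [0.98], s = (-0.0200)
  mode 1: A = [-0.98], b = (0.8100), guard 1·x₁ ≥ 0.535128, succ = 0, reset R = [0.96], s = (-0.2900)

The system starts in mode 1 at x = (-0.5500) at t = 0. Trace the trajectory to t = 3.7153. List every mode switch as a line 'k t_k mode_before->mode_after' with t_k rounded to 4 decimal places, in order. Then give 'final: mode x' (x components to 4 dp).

1 1.5843 1->0
2 3.0162 0->1
final: 1 -0.6914

Mode 1: guard c·x = 0.5351 hit at Δt = 1.5843 (t = 1.5843), x⁻ = (0.5351) → reset → x⁺ = (0.2237), jump to mode 0
Mode 0: guard c·x = 2.2092 hit at Δt = 1.4319 (t = 3.0162), x⁻ = (-2.2092) → reset → x⁺ = (-2.1850), jump to mode 1
Mode 1: flow for 0.6991 to horizon, guard not reached → x = (-0.6914)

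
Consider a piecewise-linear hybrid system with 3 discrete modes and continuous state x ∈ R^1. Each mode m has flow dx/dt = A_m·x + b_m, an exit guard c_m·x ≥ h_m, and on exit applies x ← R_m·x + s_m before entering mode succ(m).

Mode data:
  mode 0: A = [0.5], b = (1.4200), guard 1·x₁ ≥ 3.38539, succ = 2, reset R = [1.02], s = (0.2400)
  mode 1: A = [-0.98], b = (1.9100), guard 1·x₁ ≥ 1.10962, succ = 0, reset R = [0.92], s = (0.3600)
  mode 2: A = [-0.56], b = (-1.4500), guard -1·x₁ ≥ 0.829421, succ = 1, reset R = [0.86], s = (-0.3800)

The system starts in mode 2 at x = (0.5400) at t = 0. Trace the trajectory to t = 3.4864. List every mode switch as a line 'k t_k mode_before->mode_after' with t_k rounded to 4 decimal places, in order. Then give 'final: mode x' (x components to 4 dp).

Mode 2: guard c·x = 0.8294 hit at Δt = 1.0278 (t = 1.0278), x⁻ = (-0.8294) → reset → x⁺ = (-1.0933), jump to mode 1
Mode 1: guard c·x = 1.1096 hit at Δt = 1.3140 (t = 2.3418), x⁻ = (1.1096) → reset → x⁺ = (1.3809), jump to mode 0
Mode 0: guard c·x = 3.3854 hit at Δt = 0.7772 (t = 3.1190), x⁻ = (3.3854) → reset → x⁺ = (3.6931), jump to mode 2
Mode 2: flow for 0.3674 to horizon, guard not reached → x = (2.5248)

1 1.0278 2->1
2 2.3418 1->0
3 3.1190 0->2
final: 2 2.5248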